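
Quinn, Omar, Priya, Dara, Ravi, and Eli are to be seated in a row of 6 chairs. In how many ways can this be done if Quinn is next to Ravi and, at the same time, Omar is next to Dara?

Treat {Quinn,Ravi} as one block (2 orders) and {Omar,Dara} as another (2 orders).
That leaves 4 units to arrange: 2 × 2 × 4! = 4 × 24 = 96.

96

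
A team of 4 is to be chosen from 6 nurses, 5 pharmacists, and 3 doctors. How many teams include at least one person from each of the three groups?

495

Total 4-person selections from all 14: C(14,4) = 1001.
Subtract selections that omit an entire group: no nurses → C(8,4) = 70; no pharmacists → C(9,4) = 126; no doctors → C(11,4) = 330.
Add back selections omitting two groups (i.e. drawn from a single group): C(6,4) + C(5,4) + C(3,4) = 20.
By inclusion–exclusion: 1001 − 526 + 20 = 495.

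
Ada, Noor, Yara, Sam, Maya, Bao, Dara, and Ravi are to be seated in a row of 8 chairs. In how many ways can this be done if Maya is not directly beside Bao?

Of the 8! = 40320 arrangements, those with Maya and Bao adjacent number 2 × 7! = 10080 (treat the pair as a block with 2 internal orders).
So 40320 − 10080 = 30240 arrangements keep them apart.

30240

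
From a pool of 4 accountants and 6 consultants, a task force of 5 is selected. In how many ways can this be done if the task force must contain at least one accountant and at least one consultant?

With no constraint there are C(10,5) = 252 possible selections.
Subtract selections that omit an entire group: no accountants → C(6,5) = 6; no consultants → C(4,5) = 0.
Both groups omitted at once is impossible, so 252 − 6 = 246.

246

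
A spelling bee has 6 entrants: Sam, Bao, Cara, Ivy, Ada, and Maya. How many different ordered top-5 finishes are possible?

720

This is an ordered selection of 5 from 6: P(6,5).
That gives 6 × 5 × 4 × 3 × 2 = 720.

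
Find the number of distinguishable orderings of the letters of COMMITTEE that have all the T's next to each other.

Treat the 2 copies of T as a single block. The multiset to arrange is then {TT, C, E, E, I, M, M, O}, 8 items in all.
That gives (8)!/(2!·2!) = 10080 arrangements.

10080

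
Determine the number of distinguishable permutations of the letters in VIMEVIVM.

VIMEVIVM has 8 letters with I appearing twice, M appearing twice, and V appearing 3 times.
Dividing 8! = 40320 by 3!·2!·2! = 24 for the repeated letters gives 1680.

1680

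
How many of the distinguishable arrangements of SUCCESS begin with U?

With the first slot taken by U, it remains to arrange the other 6 letters (SCCESS).
Those 6 letters have C appearing twice and S appearing 3 times, giving (6)!/(3!·2!) = 60.

60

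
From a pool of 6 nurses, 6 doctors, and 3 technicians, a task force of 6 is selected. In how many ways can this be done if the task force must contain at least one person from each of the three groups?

3915

Unrestricted: C(15,6) = 5005 ways to pick any 6 of the 15.
Subtract selections that omit an entire group: no nurses → C(9,6) = 84; no doctors → C(9,6) = 84; no technicians → C(12,6) = 924.
Add back selections omitting two groups (i.e. drawn from a single group): C(6,6) + C(6,6) + C(3,6) = 2.
By inclusion–exclusion: 5005 − 1092 + 2 = 3915.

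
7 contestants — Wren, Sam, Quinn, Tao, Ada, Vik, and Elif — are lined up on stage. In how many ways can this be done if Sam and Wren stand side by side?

1440

Treat {Sam, Wren} as a single unit. There are 6 units to order, and the pair itself can be ordered 2 ways.
So the count is 2·(6)! = 1440.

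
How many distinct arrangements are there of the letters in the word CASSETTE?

5040

The 8 letters of CASSETTE have repeats: E appearing twice, S appearing twice, and T appearing twice.
The number of distinct arrangements is 8!/(2!·2!·2!) = 40320/8 = 5040.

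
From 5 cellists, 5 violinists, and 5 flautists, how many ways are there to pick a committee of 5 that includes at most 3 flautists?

Split by how many flautists are chosen (0 through 3).
Sum: C(5,0)·C(10,5) + C(5,1)·C(10,4) + C(5,2)·C(10,3) + C(5,3)·C(10,2) = 252 + 1050 + 1200 + 450 = 2952.

2952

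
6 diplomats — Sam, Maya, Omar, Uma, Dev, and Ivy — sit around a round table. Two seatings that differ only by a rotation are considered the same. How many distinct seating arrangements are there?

120

Seat Sam anywhere (absorbing the rotational symmetry), then permute the other 5: (5)! = 120.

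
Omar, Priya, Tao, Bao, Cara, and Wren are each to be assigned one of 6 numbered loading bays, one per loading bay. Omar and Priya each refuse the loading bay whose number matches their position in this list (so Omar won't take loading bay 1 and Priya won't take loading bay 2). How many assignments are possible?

Let Aᵢ (for i ∈ {1, 2}) be the placements that put person i in their forbidden loading bay. Any j of these fix j positions, leaving (6−j)! ways to fill the rest, and there are C(2,j) ways to pick which j.
By inclusion–exclusion, the number of valid placements is Σ_{j=0}^{2} (−1)^j C(2,j)·(6−j)!.
Computing: 720 − 240 + 24 = 504.

504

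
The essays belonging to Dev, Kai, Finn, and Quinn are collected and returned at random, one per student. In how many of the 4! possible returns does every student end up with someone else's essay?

9

This is the derangement count D_4: permutations of 4 items with no fixed point.
By inclusion–exclusion this is Σ_{j=0}^{4} (−1)^j C(4,j)·(4−j)!.
Computing: 24 − 24 + 12 − 4 + 1 = 9.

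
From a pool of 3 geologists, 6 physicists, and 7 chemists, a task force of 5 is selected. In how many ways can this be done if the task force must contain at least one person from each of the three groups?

Total 5-person selections from all 16: C(16,5) = 4368.
Subtract selections that omit an entire group: no geologists → C(13,5) = 1287; no physicists → C(10,5) = 252; no chemists → C(9,5) = 126.
Add back selections omitting two groups (i.e. drawn from a single group): C(3,5) + C(6,5) + C(7,5) = 27.
By inclusion–exclusion: 4368 − 1665 + 27 = 2730.

2730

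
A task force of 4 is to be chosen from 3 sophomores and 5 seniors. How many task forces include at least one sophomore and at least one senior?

Unrestricted: C(8,4) = 70 ways to pick any 4 of the 8.
Subtract selections that omit an entire group: no sophomores → C(5,4) = 5; no seniors → C(3,4) = 0.
Both groups omitted at once is impossible, so 70 − 5 = 65.

65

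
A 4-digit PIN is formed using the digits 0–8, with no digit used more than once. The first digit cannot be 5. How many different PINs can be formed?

2688

The first digit has 9−1 = 8 choices (anything except 5).
The remaining 3 digits are filled from the other 8 symbols without repetition: 8 × 7 × 6 = 336.
Total: 8 × 336 = 2688.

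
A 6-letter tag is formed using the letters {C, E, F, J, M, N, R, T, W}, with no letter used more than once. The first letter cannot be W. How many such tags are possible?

53760

The first letter has 9−1 = 8 choices (anything except W).
The remaining 5 letters are filled from the other 8 symbols without repetition: 8 × 7 × 6 × 5 × 4 = 6720.
Total: 8 × 6720 = 53760.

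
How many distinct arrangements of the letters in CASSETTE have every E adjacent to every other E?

1260

Treat the 2 copies of E as a single block. The multiset to arrange is then {EE, A, C, S, S, T, T}, 7 items in all.
That gives (7)!/(2!·2!) = 1260 arrangements.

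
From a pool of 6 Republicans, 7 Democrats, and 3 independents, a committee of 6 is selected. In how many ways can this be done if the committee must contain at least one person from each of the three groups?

Unrestricted: C(16,6) = 8008 ways to pick any 6 of the 16.
Selections missing a whole group: no Republicans → C(10,6) = 210; no Democrats → C(9,6) = 84; no independents → C(13,6) = 1716.
Add back selections omitting two groups (i.e. drawn from a single group): C(6,6) + C(7,6) + C(3,6) = 8.
By inclusion–exclusion: 8008 − 2010 + 8 = 6006.

6006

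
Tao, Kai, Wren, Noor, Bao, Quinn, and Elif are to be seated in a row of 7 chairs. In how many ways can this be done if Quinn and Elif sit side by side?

Glue Quinn and Elif into one block (2 internal orders), leaving 6 units to arrange in a row.
So the count is 2·(6)! = 1440.

1440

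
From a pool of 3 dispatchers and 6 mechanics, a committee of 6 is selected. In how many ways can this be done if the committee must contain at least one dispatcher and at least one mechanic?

Unrestricted: C(9,6) = 84 ways to pick any 6 of the 9.
Selections missing a whole group: no dispatchers → C(6,6) = 1; no mechanics → C(3,6) = 0.
Both groups omitted at once is impossible, so 84 − 1 = 83.

83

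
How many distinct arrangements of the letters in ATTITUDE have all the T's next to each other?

720

Treat the 3 copies of T as a single block. The multiset to arrange is then {TTT, A, D, E, I, U}, 6 items in all.
All 6 items are distinct, so there are (6)! = 720 arrangements.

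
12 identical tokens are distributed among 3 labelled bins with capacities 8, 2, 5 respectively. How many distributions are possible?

Ignoring the caps, the number of non-negative solutions to x_1+…+x_3 = 12 is C(14,2) = 91.
Subtract solutions that violate a single cap (substitute x_i' = x_i − (cap_i+1)): x_1 ≥ 9 gives C(5,2) = 10; x_2 ≥ 3 gives C(11,2) = 55; x_3 ≥ 6 gives C(8,2) = 28. Together 93.
Add back pairs where two caps are both exceeded: 1 + 0 + 10 = 11.
By inclusion–exclusion the count is 91 − 93 + 11 = 9.

9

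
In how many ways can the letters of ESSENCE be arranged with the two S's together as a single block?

120

Treat the 2 copies of S as a single block. The multiset to arrange is then {SS, C, E, E, E, N}, 6 items in all.
That gives (6)!/(3!) = 120 arrangements.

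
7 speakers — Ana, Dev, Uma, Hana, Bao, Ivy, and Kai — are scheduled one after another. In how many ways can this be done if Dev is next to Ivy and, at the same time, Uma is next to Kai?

480

Treat {Dev,Ivy} as one block (2 orders) and {Uma,Kai} as another (2 orders).
That leaves 5 units to arrange: 2 × 2 × 5! = 4 × 120 = 480.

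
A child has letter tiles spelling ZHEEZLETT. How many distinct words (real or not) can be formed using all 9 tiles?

15120

ZHEEZLETT has 9 letters with E appearing 3 times, T appearing twice, and Z appearing twice.
The number of distinct arrangements is 9!/(3!·2!·2!) = 362880/24 = 15120.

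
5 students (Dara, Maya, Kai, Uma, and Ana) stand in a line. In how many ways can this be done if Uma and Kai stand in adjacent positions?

Place the 3 others and the Uma-Kai pair as 4 objects in a line; the pair has 2 internal arrangements.
So the count is 2·(4)! = 48.

48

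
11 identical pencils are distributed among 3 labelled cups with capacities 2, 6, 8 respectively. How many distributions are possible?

15

By stars and bars, unrestricted non-negative solutions to x_1+…+x_3 = 11 number C(11+2,2) = 78.
Subtract solutions that violate a single cap (substitute x_i' = x_i − (cap_i+1)): x_1 ≥ 3 gives C(10,2) = 45; x_2 ≥ 7 gives C(6,2) = 15; x_3 ≥ 9 gives C(4,2) = 6. Together 66.
Add back pairs where two caps are both exceeded: 3 + 0 + 0 = 3.
By inclusion–exclusion the count is 78 − 66 + 3 = 15.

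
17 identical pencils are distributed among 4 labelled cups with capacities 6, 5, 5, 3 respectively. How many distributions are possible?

10

Without the upper bounds there are C(20,3) = 1140 ways to split 17 among 4 cups.
Subtract solutions that violate a single cap (substitute x_i' = x_i − (cap_i+1)): x_1 ≥ 7 gives C(13,3) = 286; x_2 ≥ 6 gives C(14,3) = 364; x_3 ≥ 6 gives C(14,3) = 364; x_4 ≥ 4 gives C(16,3) = 560. Together 1574.
Add back pairs where two caps are both exceeded: 35 + 35 + 84 + 56 + 120 + 120 = 450.
Subtract triples: 0 + 1 + 1 + 4 = 6.
By inclusion–exclusion the count is 1140 − 1574 + 450 − 6 = 10.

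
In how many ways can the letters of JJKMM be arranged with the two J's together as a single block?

Treat the 2 copies of J as a single block. The multiset to arrange is then {JJ, K, M, M}, 4 items in all.
That gives (4)!/(2!) = 12 arrangements.

12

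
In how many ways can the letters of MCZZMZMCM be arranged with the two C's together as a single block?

280

Treat the 2 copies of C as a single block. The multiset to arrange is then {CC, M, M, M, M, Z, Z, Z}, 8 items in all.
That gives (8)!/(4!·3!) = 280 arrangements.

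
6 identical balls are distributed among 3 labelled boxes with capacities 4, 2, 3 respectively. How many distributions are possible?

9

Without the upper bounds there are C(8,2) = 28 ways to split 6 among 3 boxes.
Subtract solutions that violate a single cap (substitute x_i' = x_i − (cap_i+1)): x_1 ≥ 5 gives C(3,2) = 3; x_2 ≥ 3 gives C(5,2) = 10; x_3 ≥ 4 gives C(4,2) = 6. Together 19.
No two caps can be exceeded simultaneously, so the pair terms are all 0.
By inclusion–exclusion the count is 28 − 19 + 0 = 9.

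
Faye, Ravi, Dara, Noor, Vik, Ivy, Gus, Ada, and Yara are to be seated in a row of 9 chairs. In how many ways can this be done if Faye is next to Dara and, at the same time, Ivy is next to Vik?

Treat {Faye,Dara} as one block (2 orders) and {Ivy,Vik} as another (2 orders).
That leaves 7 units to arrange: 2 × 2 × 7! = 4 × 5040 = 20160.

20160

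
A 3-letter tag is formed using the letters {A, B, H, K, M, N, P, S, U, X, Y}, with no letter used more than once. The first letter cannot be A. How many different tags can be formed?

900

The first letter has 11−1 = 10 choices (anything except A).
The remaining 2 letters are filled from the other 10 symbols without repetition: 10 × 9 = 90.
Total: 10 × 90 = 900.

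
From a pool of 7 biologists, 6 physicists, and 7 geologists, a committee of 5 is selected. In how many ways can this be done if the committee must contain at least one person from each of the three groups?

10976

Total 5-person selections from all 20: C(20,5) = 15504.
Subtract selections that omit an entire group: no biologists → C(13,5) = 1287; no physicists → C(14,5) = 2002; no geologists → C(13,5) = 1287.
Add back selections omitting two groups (i.e. drawn from a single group): C(7,5) + C(6,5) + C(7,5) = 48.
By inclusion–exclusion: 15504 − 4576 + 48 = 10976.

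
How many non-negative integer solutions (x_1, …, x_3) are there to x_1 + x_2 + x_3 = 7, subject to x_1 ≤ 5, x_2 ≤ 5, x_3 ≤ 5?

27

Without the upper bounds there are C(9,2) = 36 ways to split 7 among 3 variables.
Subtract solutions that violate a single cap (substitute x_i' = x_i − (cap_i+1)): x_1 ≥ 6 gives C(3,2) = 3; x_2 ≥ 6 gives C(3,2) = 3; x_3 ≥ 6 gives C(3,2) = 3. Together 9.
No two caps can be exceeded simultaneously, so the pair terms are all 0.
By inclusion–exclusion the count is 36 − 9 + 0 = 27.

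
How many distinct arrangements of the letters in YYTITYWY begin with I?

105

With the first slot taken by I, it remains to arrange the other 7 letters (YYTTYWY).
Those 7 letters have T appearing twice and Y appearing 4 times, giving (7)!/(4!·2!) = 105.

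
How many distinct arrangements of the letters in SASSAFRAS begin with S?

Fix S in the first position and arrange the remaining 8 letters.
Those 8 letters have A appearing 3 times and S appearing 3 times, giving (8)!/(3!·3!) = 1120.

1120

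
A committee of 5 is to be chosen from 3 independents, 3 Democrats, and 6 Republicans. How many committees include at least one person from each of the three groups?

540

Unrestricted: C(12,5) = 792 ways to pick any 5 of the 12.
Selections missing a whole group: no independents → C(9,5) = 126; no Democrats → C(9,5) = 126; no Republicans → C(6,5) = 6.
Add back selections omitting two groups (i.e. drawn from a single group): C(3,5) + C(3,5) + C(6,5) = 6.
By inclusion–exclusion: 792 − 258 + 6 = 540.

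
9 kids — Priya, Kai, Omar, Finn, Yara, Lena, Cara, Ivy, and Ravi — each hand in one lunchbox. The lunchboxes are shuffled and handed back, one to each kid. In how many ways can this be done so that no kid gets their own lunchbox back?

133496

Count assignments avoiding every fixed point. For any j of the 9 kids fixed to their own lunchbox, the other 9−j can be arranged in (9−j)! ways.
By inclusion–exclusion this is Σ_{j=0}^{9} (−1)^j C(9,j)·(9−j)!.
Computing: 362880 − 362880 + 181440 − 60480 + 15120 − 3024 + 504 − 72 + 9 − 1 = 133496.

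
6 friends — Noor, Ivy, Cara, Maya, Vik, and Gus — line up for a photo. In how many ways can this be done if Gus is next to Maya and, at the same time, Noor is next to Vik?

Treat {Gus,Maya} as one block (2 orders) and {Noor,Vik} as another (2 orders).
That leaves 4 units to arrange: 2 × 2 × 4! = 4 × 24 = 96.

96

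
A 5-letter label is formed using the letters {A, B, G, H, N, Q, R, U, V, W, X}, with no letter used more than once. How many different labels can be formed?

With no repetition, fill the 5 letters in order: 11 choices, then 10, down to 7.
11 × 10 × 9 × 8 × 7 = 55440.

55440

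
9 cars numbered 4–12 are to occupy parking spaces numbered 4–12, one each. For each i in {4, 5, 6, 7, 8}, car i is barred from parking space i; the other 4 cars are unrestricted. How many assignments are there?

205056

Let Aᵢ (for 4 ≤ i ≤ 8) be the placements that put car i in its forbidden parking space. Any j of these fix j positions, leaving (9−j)! ways to fill the rest, and there are C(5,j) ways to pick which j.
By inclusion–exclusion, the number of valid placements is Σ_{j=0}^{5} (−1)^j C(5,j)·(9−j)!.
Computing: 362880 − 201600 + 50400 − 7200 + 600 − 24 = 205056.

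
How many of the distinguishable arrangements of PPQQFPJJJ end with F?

With the last slot taken by F, it remains to arrange the other 8 letters (PPQQPJJJ).
Those 8 letters have J appearing 3 times, P appearing 3 times, and Q appearing twice, giving (8)!/(3!·3!·2!) = 560.

560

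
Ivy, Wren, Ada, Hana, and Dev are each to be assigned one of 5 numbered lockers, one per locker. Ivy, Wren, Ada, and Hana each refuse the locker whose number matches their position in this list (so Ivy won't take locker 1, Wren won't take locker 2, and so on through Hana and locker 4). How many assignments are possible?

53

Let Aᵢ (for 1 ≤ i ≤ 4) be the placements that put person i in their forbidden locker. Any j of these fix j positions, leaving (5−j)! ways to fill the rest, and there are C(4,j) ways to pick which j.
By inclusion–exclusion, the number of valid placements is Σ_{j=0}^{4} (−1)^j C(4,j)·(5−j)!.
Computing: 120 − 96 + 36 − 8 + 1 = 53.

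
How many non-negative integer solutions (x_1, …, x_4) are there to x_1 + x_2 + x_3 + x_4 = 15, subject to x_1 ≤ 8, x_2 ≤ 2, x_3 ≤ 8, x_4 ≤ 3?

54

Without the upper bounds there are C(18,3) = 816 ways to split 15 among 4 variables.
Subtract solutions that violate a single cap (substitute x_i' = x_i − (cap_i+1)): x_1 ≥ 9 gives C(9,3) = 84; x_2 ≥ 3 gives C(15,3) = 455; x_3 ≥ 9 gives C(9,3) = 84; x_4 ≥ 4 gives C(14,3) = 364. Together 987.
Add back pairs where two caps are both exceeded: 20 + 0 + 10 + 20 + 165 + 10 = 225.
By inclusion–exclusion the count is 816 − 987 + 225 = 54.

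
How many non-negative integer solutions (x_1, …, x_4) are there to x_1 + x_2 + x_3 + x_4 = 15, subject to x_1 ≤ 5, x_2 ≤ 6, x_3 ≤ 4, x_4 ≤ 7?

105

By stars and bars, unrestricted non-negative solutions to x_1+…+x_4 = 15 number C(15+3,3) = 816.
Subtract solutions that violate a single cap (substitute x_i' = x_i − (cap_i+1)): x_1 ≥ 6 gives C(12,3) = 220; x_2 ≥ 7 gives C(11,3) = 165; x_3 ≥ 5 gives C(13,3) = 286; x_4 ≥ 8 gives C(10,3) = 120. Together 791.
Add back pairs where two caps are both exceeded: 10 + 35 + 4 + 20 + 1 + 10 = 80.
By inclusion–exclusion the count is 816 − 791 + 80 = 105.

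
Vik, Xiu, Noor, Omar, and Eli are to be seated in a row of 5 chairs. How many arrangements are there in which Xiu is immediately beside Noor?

48

Treat {Xiu, Noor} as a single unit. There are 4 units to order, and the pair itself can be ordered 2 ways.
That gives 2 × 4! = 2 × 24 = 48.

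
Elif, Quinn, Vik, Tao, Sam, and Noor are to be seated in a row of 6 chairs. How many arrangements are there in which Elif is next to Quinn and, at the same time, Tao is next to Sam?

96

Treat {Elif,Quinn} as one block (2 orders) and {Tao,Sam} as another (2 orders).
That leaves 4 units to arrange: 2 × 2 × 4! = 4 × 24 = 96.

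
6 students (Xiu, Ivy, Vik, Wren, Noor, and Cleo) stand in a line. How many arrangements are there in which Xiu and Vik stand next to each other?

Place the 4 others and the Xiu-Vik pair as 5 objects in a line; the pair has 2 internal arrangements.
That gives 2 × 5! = 2 × 120 = 240.

240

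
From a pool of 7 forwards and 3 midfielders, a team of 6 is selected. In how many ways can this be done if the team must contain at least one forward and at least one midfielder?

203

Unrestricted: C(10,6) = 210 ways to pick any 6 of the 10.
Subtract selections that omit an entire group: no forwards → C(3,6) = 0; no midfielders → C(7,6) = 7.
Both groups omitted at once is impossible, so 210 − 7 = 203.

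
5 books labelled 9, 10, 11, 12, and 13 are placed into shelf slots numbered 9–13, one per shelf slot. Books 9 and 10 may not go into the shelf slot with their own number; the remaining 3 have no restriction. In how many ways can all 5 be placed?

78

Let Aᵢ (for i ∈ {9, 10}) be the placements that put book i in its forbidden shelf slot. Any j of these fix j positions, leaving (5−j)! ways to fill the rest, and there are C(2,j) ways to pick which j.
By inclusion–exclusion, the number of valid placements is Σ_{j=0}^{2} (−1)^j C(2,j)·(5−j)!.
Computing: 120 − 48 + 6 = 78.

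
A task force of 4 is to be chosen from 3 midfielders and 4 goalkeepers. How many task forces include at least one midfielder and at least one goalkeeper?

With no constraint there are C(7,4) = 35 possible selections.
Subtract selections that omit an entire group: no midfielders → C(4,4) = 1; no goalkeepers → C(3,4) = 0.
Both groups omitted at once is impossible, so 35 − 1 = 34.

34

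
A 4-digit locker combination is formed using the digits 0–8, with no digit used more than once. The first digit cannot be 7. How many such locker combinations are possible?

2688

The first digit has 9−1 = 8 choices (anything except 7).
The remaining 3 digits are filled from the other 8 symbols without repetition: 8 × 7 × 6 = 336.
Total: 8 × 336 = 2688.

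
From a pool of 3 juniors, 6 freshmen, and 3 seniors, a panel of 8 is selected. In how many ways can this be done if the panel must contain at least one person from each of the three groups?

With no constraint there are C(12,8) = 495 possible selections.
Selections missing a whole group: no juniors → C(9,8) = 9; no freshmen → C(6,8) = 0; no seniors → C(9,8) = 9.
Add back selections omitting two groups (i.e. drawn from a single group): C(3,8) + C(6,8) + C(3,8) = 0.
By inclusion–exclusion: 495 − 18 + 0 = 477.

477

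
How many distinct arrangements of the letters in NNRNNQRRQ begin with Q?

With the first slot taken by Q, it remains to arrange the other 8 letters (NNRNNRRQ).
Those 8 letters have N appearing 4 times and R appearing 3 times, giving (8)!/(4!·3!) = 280.

280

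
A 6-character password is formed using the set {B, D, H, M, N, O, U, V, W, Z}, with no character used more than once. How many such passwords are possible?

151200

This is a permutation of 6 out of 10: P(10,6) = 10!/4!.
10 × 9 × 8 × 7 × 6 × 5 = 151200.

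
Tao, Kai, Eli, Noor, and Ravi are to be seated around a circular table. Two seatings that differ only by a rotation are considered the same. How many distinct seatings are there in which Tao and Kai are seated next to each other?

12

Treat {Tao, Kai} as one unit (2 internal orders) and seat the resulting 4 units around the table: (3)! circular arrangements.
So 2 × (3)! = 2 × 6 = 12.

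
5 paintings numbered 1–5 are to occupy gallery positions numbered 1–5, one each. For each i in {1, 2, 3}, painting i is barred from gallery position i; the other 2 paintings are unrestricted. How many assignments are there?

Let Aᵢ (for i ∈ {1, 2, 3}) be the placements that put painting i in its forbidden gallery position. Any j of these fix j positions, leaving (5−j)! ways to fill the rest, and there are C(3,j) ways to pick which j.
By inclusion–exclusion, the number of valid placements is Σ_{j=0}^{3} (−1)^j C(3,j)·(5−j)!.
Computing: 120 − 72 + 18 − 2 = 64.

64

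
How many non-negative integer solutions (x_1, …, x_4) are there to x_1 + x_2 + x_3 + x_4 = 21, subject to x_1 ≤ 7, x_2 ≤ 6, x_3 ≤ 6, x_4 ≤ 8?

Ignoring the caps, the number of non-negative solutions to x_1+…+x_4 = 21 is C(24,3) = 2024.
Subtract solutions that violate a single cap (substitute x_i' = x_i − (cap_i+1)): x_1 ≥ 8 gives C(16,3) = 560; x_2 ≥ 7 gives C(17,3) = 680; x_3 ≥ 7 gives C(17,3) = 680; x_4 ≥ 9 gives C(15,3) = 455. Together 2375.
Add back pairs where two caps are both exceeded: 84 + 84 + 35 + 120 + 56 + 56 = 435.
By inclusion–exclusion the count is 2024 − 2375 + 435 = 84.

84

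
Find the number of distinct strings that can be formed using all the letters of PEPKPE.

60

PEPKPE has 6 letters with E appearing twice and P appearing 3 times.
So there are 6! / (3!·2!) = 60 distinguishable arrangements.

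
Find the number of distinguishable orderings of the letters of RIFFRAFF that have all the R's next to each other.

210

Treat the 2 copies of R as a single block. The multiset to arrange is then {RR, A, F, F, F, F, I}, 7 items in all.
That gives (7)!/(4!) = 210 arrangements.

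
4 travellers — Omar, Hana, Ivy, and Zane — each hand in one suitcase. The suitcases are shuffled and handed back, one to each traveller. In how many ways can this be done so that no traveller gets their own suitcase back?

Count assignments avoiding every fixed point. For any j of the 4 travellers fixed to their own suitcase, the other 4−j can be arranged in (4−j)! ways.
By inclusion–exclusion this is Σ_{j=0}^{4} (−1)^j C(4,j)·(4−j)!.
Computing: 24 − 24 + 12 − 4 + 1 = 9.

9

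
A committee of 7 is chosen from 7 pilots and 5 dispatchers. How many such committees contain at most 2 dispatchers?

246

Split by how many dispatchers are chosen (0 through 2).
Sum: C(5,0)·C(7,7) + C(5,1)·C(7,6) + C(5,2)·C(7,5) = 1 + 35 + 210 = 246.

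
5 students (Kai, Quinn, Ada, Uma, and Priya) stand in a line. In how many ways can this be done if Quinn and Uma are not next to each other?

72

Of the 5! = 120 arrangements, those with Quinn and Uma adjacent number 2 × 4! = 48 (treat the pair as a block with 2 internal orders).
Complementary counting: 120 − 48 = 72.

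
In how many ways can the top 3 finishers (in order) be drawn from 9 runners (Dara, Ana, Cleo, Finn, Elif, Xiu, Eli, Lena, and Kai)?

This is an ordered selection of 3 from 9: P(9,3).
That gives 9 × 8 × 7 = 504.

504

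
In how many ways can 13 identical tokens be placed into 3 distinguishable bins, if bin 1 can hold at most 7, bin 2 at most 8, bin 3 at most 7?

Without the upper bounds there are C(15,2) = 105 ways to split 13 among 3 bins.
Subtract solutions that violate a single cap (substitute x_i' = x_i − (cap_i+1)): x_1 ≥ 8 gives C(7,2) = 21; x_2 ≥ 9 gives C(6,2) = 15; x_3 ≥ 8 gives C(7,2) = 21. Together 57.
No two caps can be exceeded simultaneously, so the pair terms are all 0.
By inclusion–exclusion the count is 105 − 57 + 0 = 48.

48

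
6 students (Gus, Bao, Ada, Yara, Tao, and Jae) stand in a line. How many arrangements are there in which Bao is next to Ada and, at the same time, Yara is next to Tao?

96

Treat {Bao,Ada} as one block (2 orders) and {Yara,Tao} as another (2 orders).
That leaves 4 units to arrange: 2 × 2 × 4! = 4 × 24 = 96.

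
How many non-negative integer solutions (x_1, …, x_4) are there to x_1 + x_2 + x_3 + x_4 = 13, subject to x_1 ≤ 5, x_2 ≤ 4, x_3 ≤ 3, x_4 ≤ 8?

Without the upper bounds there are C(16,3) = 560 ways to split 13 among 4 variables.
Subtract solutions that violate a single cap (substitute x_i' = x_i − (cap_i+1)): x_1 ≥ 6 gives C(10,3) = 120; x_2 ≥ 5 gives C(11,3) = 165; x_3 ≥ 4 gives C(12,3) = 220; x_4 ≥ 9 gives C(7,3) = 35. Together 540.
Add back pairs where two caps are both exceeded: 10 + 20 + 0 + 35 + 0 + 1 = 66.
By inclusion–exclusion the count is 560 − 540 + 66 = 86.

86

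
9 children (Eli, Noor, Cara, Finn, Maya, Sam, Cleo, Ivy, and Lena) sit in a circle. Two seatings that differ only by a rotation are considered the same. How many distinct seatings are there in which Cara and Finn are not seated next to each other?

30240

Without the restriction there are (8)! = 40320 seatings.
Seatings with Cara beside Finn: treat them as a block with 2 internal orders, giving 2 × (7)! = 10080.
Subtracting, 40320 − 10080 = 30240.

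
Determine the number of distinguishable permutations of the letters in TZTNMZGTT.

7560

TZTNMZGTT has 9 letters with T appearing 4 times and Z appearing twice.
Dividing 9! = 362880 by 4!·2! = 48 for the repeated letters gives 7560.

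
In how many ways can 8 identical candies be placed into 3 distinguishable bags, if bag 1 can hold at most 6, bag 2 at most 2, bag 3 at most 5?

By stars and bars, unrestricted non-negative solutions to x_1+…+x_3 = 8 number C(8+2,2) = 45.
Subtract solutions that violate a single cap (substitute x_i' = x_i − (cap_i+1)): x_1 ≥ 7 gives C(3,2) = 3; x_2 ≥ 3 gives C(7,2) = 21; x_3 ≥ 6 gives C(4,2) = 6. Together 30.
No two caps can be exceeded simultaneously, so the pair terms are all 0.
By inclusion–exclusion the count is 45 − 30 + 0 = 15.

15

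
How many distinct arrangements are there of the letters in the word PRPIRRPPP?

504

PRPIRRPPP has 9 letters with P appearing 5 times and R appearing 3 times.
The number of distinct arrangements is 9!/(5!·3!) = 362880/720 = 504.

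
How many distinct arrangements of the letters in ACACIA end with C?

Fix C in the last position and arrange the remaining 5 letters.
Those 5 letters have A appearing 3 times, giving (5)!/(3!) = 20.

20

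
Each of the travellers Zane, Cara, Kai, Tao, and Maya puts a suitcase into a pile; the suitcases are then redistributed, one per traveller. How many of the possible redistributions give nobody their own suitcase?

44

This is the derangement count D_5: permutations of 5 items with no fixed point.
By inclusion–exclusion this is Σ_{j=0}^{5} (−1)^j C(5,j)·(5−j)!.
Computing: 120 − 120 + 60 − 20 + 5 − 1 = 44.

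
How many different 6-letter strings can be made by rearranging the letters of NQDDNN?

60

NQDDNN has 6 letters with D appearing twice and N appearing 3 times.
So there are 6! / (3!·2!) = 60 distinguishable arrangements.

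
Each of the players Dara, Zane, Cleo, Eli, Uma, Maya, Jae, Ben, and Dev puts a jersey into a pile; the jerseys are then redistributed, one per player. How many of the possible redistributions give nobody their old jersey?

133496

This is the derangement count D_9: permutations of 9 items with no fixed point.
By inclusion–exclusion this is Σ_{j=0}^{9} (−1)^j C(9,j)·(9−j)!.
Computing: 362880 − 362880 + 181440 − 60480 + 15120 − 3024 + 504 − 72 + 9 − 1 = 133496.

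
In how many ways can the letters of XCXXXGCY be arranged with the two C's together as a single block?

Treat the 2 copies of C as a single block. The multiset to arrange is then {CC, G, X, X, X, X, Y}, 7 items in all.
That gives (7)!/(4!) = 210 arrangements.

210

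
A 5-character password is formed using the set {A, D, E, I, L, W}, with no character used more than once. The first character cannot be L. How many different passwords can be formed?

600

The first character has 6−1 = 5 choices (anything except L).
The remaining 4 characters are filled from the other 5 symbols without repetition: 5 × 4 × 3 × 2 = 120.
Total: 5 × 120 = 600.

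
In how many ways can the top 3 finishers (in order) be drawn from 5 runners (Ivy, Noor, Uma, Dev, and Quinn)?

60

This is an ordered selection of 3 from 5: P(5,3).
That gives 5 × 4 × 3 = 60.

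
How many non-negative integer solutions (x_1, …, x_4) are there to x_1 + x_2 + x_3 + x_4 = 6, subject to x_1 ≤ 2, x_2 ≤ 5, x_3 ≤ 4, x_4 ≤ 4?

55

Without the upper bounds there are C(9,3) = 84 ways to split 6 among 4 variables.
Subtract solutions that violate a single cap (substitute x_i' = x_i − (cap_i+1)): x_1 ≥ 3 gives C(6,3) = 20; x_2 ≥ 6 gives C(3,3) = 1; x_3 ≥ 5 gives C(4,3) = 4; x_4 ≥ 5 gives C(4,3) = 4. Together 29.
No two caps can be exceeded simultaneously, so the pair terms are all 0.
By inclusion–exclusion the count is 84 − 29 + 0 = 55.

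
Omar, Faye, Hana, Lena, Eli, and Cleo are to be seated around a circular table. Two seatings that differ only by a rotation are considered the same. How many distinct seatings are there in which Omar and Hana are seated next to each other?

Glue Omar and Hana into a block (2 internal orders). Seating 5 units around a circle gives (4)! arrangements.
So 2 × (4)! = 2 × 24 = 48.

48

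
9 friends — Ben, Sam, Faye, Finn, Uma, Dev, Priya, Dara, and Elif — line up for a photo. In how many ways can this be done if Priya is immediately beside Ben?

80640

Treat {Priya, Ben} as a single unit. There are 8 units to order, and the pair itself can be ordered 2 ways.
So the count is 2·(8)! = 80640.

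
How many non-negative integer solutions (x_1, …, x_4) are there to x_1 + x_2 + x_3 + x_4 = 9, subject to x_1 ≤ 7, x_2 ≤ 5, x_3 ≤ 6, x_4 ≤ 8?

By stars and bars, unrestricted non-negative solutions to x_1+…+x_4 = 9 number C(9+3,3) = 220.
Subtract solutions that violate a single cap (substitute x_i' = x_i − (cap_i+1)): x_1 ≥ 8 gives C(4,3) = 4; x_2 ≥ 6 gives C(6,3) = 20; x_3 ≥ 7 gives C(5,3) = 10; x_4 ≥ 9 gives C(3,3) = 1. Together 35.
No two caps can be exceeded simultaneously, so the pair terms are all 0.
By inclusion–exclusion the count is 220 − 35 + 0 = 185.

185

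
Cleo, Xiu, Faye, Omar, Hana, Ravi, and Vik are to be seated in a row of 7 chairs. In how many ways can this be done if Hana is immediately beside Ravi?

1440

Glue Hana and Ravi into one block (2 internal orders), leaving 6 units to arrange in a row.
That gives 2 × 6! = 2 × 720 = 1440.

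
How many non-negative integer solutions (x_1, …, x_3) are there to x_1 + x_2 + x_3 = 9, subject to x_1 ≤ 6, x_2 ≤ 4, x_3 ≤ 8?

Without the upper bounds there are C(11,2) = 55 ways to split 9 among 3 variables.
Subtract solutions that violate a single cap (substitute x_i' = x_i − (cap_i+1)): x_1 ≥ 7 gives C(4,2) = 6; x_2 ≥ 5 gives C(6,2) = 15; x_3 ≥ 9 gives C(2,2) = 1. Together 22.
No two caps can be exceeded simultaneously, so the pair terms are all 0.
By inclusion–exclusion the count is 55 − 22 + 0 = 33.

33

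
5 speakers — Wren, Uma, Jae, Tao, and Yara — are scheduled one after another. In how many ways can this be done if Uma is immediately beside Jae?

Place the 3 others and the Uma-Jae pair as 4 objects in a line; the pair has 2 internal arrangements.
So the count is 2·(4)! = 48.

48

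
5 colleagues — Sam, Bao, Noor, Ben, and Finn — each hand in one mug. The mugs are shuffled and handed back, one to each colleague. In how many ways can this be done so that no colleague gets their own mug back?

44

Let Aᵢ be the assignments in which colleague i gets their own mug. We want the size of the complement of A₁∪…∪A_5.
By inclusion–exclusion this is Σ_{j=0}^{5} (−1)^j C(5,j)·(5−j)!.
Computing: 120 − 120 + 60 − 20 + 5 − 1 = 44.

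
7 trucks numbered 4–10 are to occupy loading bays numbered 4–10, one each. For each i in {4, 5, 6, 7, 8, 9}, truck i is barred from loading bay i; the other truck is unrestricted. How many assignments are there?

2119

Let Aᵢ (for 4 ≤ i ≤ 9) be the placements that put truck i in its forbidden loading bay. Any j of these fix j positions, leaving (7−j)! ways to fill the rest, and there are C(6,j) ways to pick which j.
By inclusion–exclusion, the number of valid placements is Σ_{j=0}^{6} (−1)^j C(6,j)·(7−j)!.
Computing: 5040 − 4320 + 1800 − 480 + 90 − 12 + 1 = 2119.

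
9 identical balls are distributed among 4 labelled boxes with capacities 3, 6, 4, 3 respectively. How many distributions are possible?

69

By stars and bars, unrestricted non-negative solutions to x_1+…+x_4 = 9 number C(9+3,3) = 220.
Subtract solutions that violate a single cap (substitute x_i' = x_i − (cap_i+1)): x_1 ≥ 4 gives C(8,3) = 56; x_2 ≥ 7 gives C(5,3) = 10; x_3 ≥ 5 gives C(7,3) = 35; x_4 ≥ 4 gives C(8,3) = 56. Together 157.
Add back pairs where two caps are both exceeded: 0 + 1 + 4 + 0 + 0 + 1 = 6.
By inclusion–exclusion the count is 220 − 157 + 6 = 69.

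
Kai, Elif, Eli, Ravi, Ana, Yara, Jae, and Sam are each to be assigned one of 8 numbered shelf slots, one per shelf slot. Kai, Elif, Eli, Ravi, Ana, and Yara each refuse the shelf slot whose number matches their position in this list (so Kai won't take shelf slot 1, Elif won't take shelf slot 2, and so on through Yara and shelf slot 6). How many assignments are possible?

18806

Let Aᵢ (for 1 ≤ i ≤ 6) be the placements that put person i in their forbidden shelf slot. Any j of these fix j positions, leaving (8−j)! ways to fill the rest, and there are C(6,j) ways to pick which j.
By inclusion–exclusion, the number of valid placements is Σ_{j=0}^{6} (−1)^j C(6,j)·(8−j)!.
Computing: 40320 − 30240 + 10800 − 2400 + 360 − 36 + 2 = 18806.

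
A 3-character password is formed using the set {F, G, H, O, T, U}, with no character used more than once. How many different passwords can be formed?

120

Choose and order 3 of the 6 symbols: the first character has 6 options, the next 5, then 4.
That product is 6 × 5 × 4 = 120.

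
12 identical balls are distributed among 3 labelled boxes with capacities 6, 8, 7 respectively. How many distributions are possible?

45

Without the upper bounds there are C(14,2) = 91 ways to split 12 among 3 boxes.
Subtract solutions that violate a single cap (substitute x_i' = x_i − (cap_i+1)): x_1 ≥ 7 gives C(7,2) = 21; x_2 ≥ 9 gives C(5,2) = 10; x_3 ≥ 8 gives C(6,2) = 15. Together 46.
No two caps can be exceeded simultaneously, so the pair terms are all 0.
By inclusion–exclusion the count is 91 − 46 + 0 = 45.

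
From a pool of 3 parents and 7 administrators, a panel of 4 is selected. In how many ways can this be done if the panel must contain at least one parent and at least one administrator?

Unrestricted: C(10,4) = 210 ways to pick any 4 of the 10.
Subtract selections that omit an entire group: no parents → C(7,4) = 35; no administrators → C(3,4) = 0.
Both groups omitted at once is impossible, so 210 − 35 = 175.

175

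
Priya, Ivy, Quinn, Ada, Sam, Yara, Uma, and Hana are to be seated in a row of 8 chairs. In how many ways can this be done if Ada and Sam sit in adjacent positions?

Place the 6 others and the Ada-Sam pair as 7 objects in a line; the pair has 2 internal arrangements.
That gives 2 × 7! = 2 × 5040 = 10080.

10080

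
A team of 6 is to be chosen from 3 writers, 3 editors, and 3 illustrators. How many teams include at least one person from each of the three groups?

With no constraint there are C(9,6) = 84 possible selections.
Selections missing a whole group: no writers → C(6,6) = 1; no editors → C(6,6) = 1; no illustrators → C(6,6) = 1.
Add back selections omitting two groups (i.e. drawn from a single group): C(3,6) + C(3,6) + C(3,6) = 0.
By inclusion–exclusion: 84 − 3 + 0 = 81.

81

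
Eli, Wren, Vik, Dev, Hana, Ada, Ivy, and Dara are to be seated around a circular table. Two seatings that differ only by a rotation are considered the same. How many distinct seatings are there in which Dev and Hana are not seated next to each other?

Without the restriction there are (7)! = 5040 seatings.
Those with Dev next to Hana: fuse the pair into one unit and seat 7 units around a circle — 2·(6)! = 1440.
Subtracting, 5040 − 1440 = 3600.

3600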